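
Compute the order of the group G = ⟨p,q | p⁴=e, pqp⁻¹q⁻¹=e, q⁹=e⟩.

Enumerate words in the generators, reducing via the relations: the distinct elements are
  {e, p, q, pq, p², p³, q², q³, q⁴, q⁵, q⁶, q⁷, q⁸, pq², pq³, pq⁴, pq⁵, pq⁶, pq⁷, pq⁸, p²q, p³q, p²q², p²q³, p²q⁴, p²q⁵, p²q⁶, p²q⁷, p²q⁸, p³q², p³q³, p³q⁴, p³q⁵, p³q⁶, p³q⁷, p³q⁸}.
No further products give new elements, so |G| = 36.

Answer: 36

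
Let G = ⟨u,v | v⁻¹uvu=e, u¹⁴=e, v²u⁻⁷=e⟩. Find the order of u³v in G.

Compute successive powers until reaching e:
  (u³v)¹ = u³v, (u³v)² = u⁷, (u³v)³ = u³v⁻¹, (u³v)⁴ = e.
The smallest positive k with (u³v)ᵏ = e is 4.

Answer: 4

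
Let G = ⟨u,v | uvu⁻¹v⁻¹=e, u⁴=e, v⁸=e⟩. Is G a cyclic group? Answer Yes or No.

|G| = 32, but the maximum element order in G is 8 < 32. No single element generates all of G, so G is not cyclic.

Answer: No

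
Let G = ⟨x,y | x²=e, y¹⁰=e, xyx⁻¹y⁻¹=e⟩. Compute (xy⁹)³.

Compute successive powers of (xy⁹), reducing at each step:
  (xy⁹)²: (xy⁹) · x = y⁹;   (y⁹) · y⁹ = y⁸
  (xy⁹)³: (y⁸) · x = xy⁸;   (xy⁸) · y⁹ = xy⁷

Answer: xy⁷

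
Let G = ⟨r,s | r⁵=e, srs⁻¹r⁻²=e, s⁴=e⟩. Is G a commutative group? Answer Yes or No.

r·s = rs but s·r = r²s, so r·s ≠ s·r and G is not abelian.

Answer: No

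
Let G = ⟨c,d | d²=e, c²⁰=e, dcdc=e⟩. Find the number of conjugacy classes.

The conjugacy classes (representative and size) are:
  [e] (size 1), [c] (size 2), [c¹⁸] (size 2), [c³] (size 2), [c⁴] (size 2), [c¹⁵] (size 2), [c¹⁴] (size 2), [c⁷] (size 2), [c¹²] (size 2), [c¹¹] (size 2), [c¹⁰] (size 1), [c¹⁸d] (size 10), [c⁵d] (size 10).
Class equation: 1 + 2 + 2 + 2 + 2 + 2 + 2 + 2 + 2 + 2 + 1 + 10 + 10 = 40 = |G|. So G has 13 conjugacy classes.

Answer: 13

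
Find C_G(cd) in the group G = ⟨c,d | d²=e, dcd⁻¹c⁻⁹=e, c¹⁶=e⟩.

⟨cd⟩ ⊆ C_G(cd) since powers of cd commute with cd; so |C_G(cd)| ≥ |⟨cd⟩| = 16.
By orbit–stabilizer, |C_G(cd)| = |G| / |conj. class of cd| = 32 / 2 = 16.
The 16 elements commuting with cd are {e, c², c⁴, c⁶, c⁸, c¹⁰, c¹², c¹⁴, c⁹d, cd, c¹¹d, c³d, c¹³d, c⁵d, c¹⁵d, c⁷d}.

Answer: {e, c², c⁴, c⁶, c⁸, c¹⁰, c¹², c¹⁴, c⁹d, cd, c¹¹d, c³d, c¹³d, c⁵d, c¹⁵d, c⁷d}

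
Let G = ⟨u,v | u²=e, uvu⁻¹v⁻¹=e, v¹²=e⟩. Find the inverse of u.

The order of u is 2 (smallest k with uᵏ = e), so u⁻¹ = u¹ = u.
Check: u · u → u · u = e, giving e as required.

Answer: u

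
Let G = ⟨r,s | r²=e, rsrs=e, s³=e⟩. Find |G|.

Enumerate words in the generators, reducing via the relations: the distinct elements are
  {e, r, s, rs, s², rs²}.
No further products give new elements, so |G| = 6.

Answer: 6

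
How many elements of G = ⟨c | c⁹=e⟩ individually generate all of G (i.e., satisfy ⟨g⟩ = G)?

G is cyclic of order 9. An element generates G iff its order is 9, and a cyclic group of order 9 has exactly φ(9) = 6 such elements.

Answer: 6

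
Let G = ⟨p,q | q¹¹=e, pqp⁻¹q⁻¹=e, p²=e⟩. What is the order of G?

Enumerate words in the generators, reducing via the relations: the distinct elements are
  {e, p, q, pq, q², q³, q⁴, q⁵, q⁶, q⁷, q⁸, q⁹, pq², pq³, pq⁴, pq⁵, pq⁶, pq⁷, pq⁸, pq⁹, q¹⁰, pq¹⁰}.
No further products give new elements, so |G| = 22.

Answer: 22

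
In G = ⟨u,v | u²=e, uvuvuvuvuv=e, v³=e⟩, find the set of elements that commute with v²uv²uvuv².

⟨v²uv²uvuv²⟩ ⊆ C_G(v²uv²uvuv²) since powers of v²uv²uvuv² commute with v²uv²uvuv²; so |C_G(v²uv²uvuv²)| ≥ |⟨v²uv²uvuv²⟩| = 3.
By orbit–stabilizer, |C_G(v²uv²uvuv²)| = |G| / |conj. class of v²uv²uvuv²| = 60 / 20 = 3.
The 3 elements commuting with v²uv²uvuv² are {e, v²uv²uvuv², vuv²uvuv}.

Answer: {e, v²uv²uvuv², vuv²uvuv}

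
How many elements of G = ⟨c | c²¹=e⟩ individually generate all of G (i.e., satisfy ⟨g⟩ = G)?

G is cyclic of order 21. An element generates G iff its order is 21, and a cyclic group of order 21 has exactly φ(21) = 12 such elements.

Answer: 12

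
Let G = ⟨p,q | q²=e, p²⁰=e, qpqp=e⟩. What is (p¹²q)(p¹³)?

Compute (p¹²q) · (p¹³) by multiplying left to right and reducing via the relations at each step:
  (p¹²q) · p¹³ = p¹⁹q

Answer: p¹⁹q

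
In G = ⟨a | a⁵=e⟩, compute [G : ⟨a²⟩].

First find ord(a²) by computing successive powers:
  (a²)¹ = a², (a²)² = a⁴, (a²)³ = a, (a²)⁴ = a³, (a²)⁵ = e.
So |⟨a²⟩| = ord(a²) = 5. With |G| = 5, by Lagrange [G : ⟨a²⟩] = 5/5 = 1.

Answer: 1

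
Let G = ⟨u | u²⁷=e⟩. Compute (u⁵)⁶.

Compute successive powers of (u⁵), reducing at each step:
  (u⁵)²: (u⁵) · u⁵ = u¹⁰
  (u⁵)³: (u¹⁰) · u⁵ = u¹⁵
  (u⁵)⁴: (u¹⁵) · u⁵ = u²⁰
  (u⁵)⁵: (u²⁰) · u⁵ = u²⁵
  (u⁵)⁶: (u²⁵) · u⁵ = u³

Answer: u³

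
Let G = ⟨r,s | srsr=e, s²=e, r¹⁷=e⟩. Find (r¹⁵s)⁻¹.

The order of (r¹⁵s) is 2 (smallest k with (r¹⁵s)ᵏ = e), so (r¹⁵s)⁻¹ = (r¹⁵s)¹ = r¹⁵s.
Check: (r¹⁵s) · (r¹⁵s) → (r¹⁵s) · r¹⁵ = s;   s · s = e, giving e as required.

Answer: r¹⁵s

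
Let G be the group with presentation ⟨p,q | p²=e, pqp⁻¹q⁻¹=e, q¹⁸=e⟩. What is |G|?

Enumerate words in the generators, reducing via the relations: the distinct elements are
  {e, p, q, pq, q², q³, q⁴, q⁵, q⁶, q⁷, q⁸, q⁹, pq², pq³, pq⁴, pq⁵, pq⁶, pq⁷, pq⁸, pq⁹, q¹², q¹³, q¹¹, q¹⁰, q¹⁴, q¹⁵, q¹⁶, q¹⁷, pq¹², pq¹³, pq¹¹, pq¹⁰, pq¹⁴, pq¹⁵, pq¹⁶, pq¹⁷}.
No further products give new elements, so |G| = 36.

Answer: 36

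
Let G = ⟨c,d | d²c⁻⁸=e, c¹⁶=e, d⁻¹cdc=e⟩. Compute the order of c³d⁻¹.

Compute successive powers until reaching e:
  (c³d⁻¹)¹ = c³d⁻¹, (c³d⁻¹)² = c⁸, (c³d⁻¹)³ = c³d, (c³d⁻¹)⁴ = e.
The smallest positive k with (c³d⁻¹)ᵏ = e is 4.

Answer: 4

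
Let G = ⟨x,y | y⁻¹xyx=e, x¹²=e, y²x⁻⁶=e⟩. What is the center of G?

An element z ∈ Z(G) iff z commutes with every generator.
For example x⁶ is central: (x⁶)·x = x⁷ = x·(x⁶); (x⁶)·y = y⁻¹ = y·(x⁶).
Whereas x ∉ Z(G) since x·y = xy ≠ x⁵y⁻¹ = y·x.
Checking each of the 24 elements this way gives Z(G) = {e, x⁶}, of order 2.

Answer: {e, x⁶}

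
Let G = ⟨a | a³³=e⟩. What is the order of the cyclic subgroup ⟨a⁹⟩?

|⟨a⁹⟩| equals the order of a⁹. Compute successive powers until reaching e:
  (a⁹)¹ = a⁹, (a⁹)² = a¹⁸, (a⁹)³ = a²⁷, (a⁹)⁴ = a³, (a⁹)⁵ = a¹², (a⁹)⁶ = a²¹, (a⁹)⁷ = a³⁰, (a⁹)⁸ = a⁶, (a⁹)⁹ = a¹⁵, (a⁹)¹⁰ = a²⁴, (a⁹)¹¹ = e.
The smallest positive k with (a⁹)ᵏ = e is 11, so |⟨a⁹⟩| = 11.

Answer: 11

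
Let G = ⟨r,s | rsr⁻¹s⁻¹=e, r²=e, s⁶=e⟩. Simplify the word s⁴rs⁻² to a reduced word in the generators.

Multiply left to right, reducing at each step:
  (s⁴) · r = rs⁴
  (rs⁴) · s⁻² = rs²

Answer: rs²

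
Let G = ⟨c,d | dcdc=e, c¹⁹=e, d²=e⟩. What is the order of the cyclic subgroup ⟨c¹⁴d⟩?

|⟨c¹⁴d⟩| equals the order of c¹⁴d. Compute successive powers until reaching e:
  (c¹⁴d)¹ = c¹⁴d, (c¹⁴d)² = e.
The smallest positive k with (c¹⁴d)ᵏ = e is 2, so |⟨c¹⁴d⟩| = 2.

Answer: 2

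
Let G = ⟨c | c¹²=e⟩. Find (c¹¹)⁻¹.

The order of (c¹¹) is 12 (smallest k with (c¹¹)ᵏ = e), so (c¹¹)⁻¹ = (c¹¹)¹¹ = c.
Check: (c¹¹) · c → (c¹¹) · c = e, giving e as required.

Answer: c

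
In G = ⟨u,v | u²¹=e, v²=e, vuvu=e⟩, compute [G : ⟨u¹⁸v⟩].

First find ord(u¹⁸v) by computing successive powers:
  (u¹⁸v)¹ = u¹⁸v, (u¹⁸v)² = e.
So |⟨u¹⁸v⟩| = ord(u¹⁸v) = 2. With |G| = 42, by Lagrange [G : ⟨u¹⁸v⟩] = 42/2 = 21.

Answer: 21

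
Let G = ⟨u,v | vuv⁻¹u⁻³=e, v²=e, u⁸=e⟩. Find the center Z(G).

An element z ∈ Z(G) iff z commutes with every generator.
For example u⁴ is central: (u⁴)·u = u⁵ = u·(u⁴); (u⁴)·v = u⁴v = v·(u⁴).
Whereas u ∉ Z(G) since u·v = uv ≠ u³v = v·u.
Checking each of the 16 elements this way gives Z(G) = {e, u⁴}, of order 2.

Answer: {e, u⁴}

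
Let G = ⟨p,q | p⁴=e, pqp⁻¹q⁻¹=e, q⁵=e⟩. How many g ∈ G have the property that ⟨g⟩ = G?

G is cyclic of order 20. An element generates G iff its order is 20, and a cyclic group of order 20 has exactly φ(20) = 8 such elements.

Answer: 8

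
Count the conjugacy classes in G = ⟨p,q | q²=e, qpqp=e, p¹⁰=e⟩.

The conjugacy classes (representative and size) are:
  [e] (size 1), [p] (size 2), [p²] (size 2), [p³] (size 2), [p⁴] (size 2), [p⁵] (size 1), [p²q] (size 5), [p³q] (size 5).
Class equation: 1 + 2 + 2 + 2 + 2 + 1 + 5 + 5 = 20 = |G|. So G has 8 conjugacy classes.

Answer: 8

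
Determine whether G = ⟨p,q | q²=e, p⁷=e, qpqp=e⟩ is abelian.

p·q = pq but q·p = p⁶q, so p·q ≠ q·p and G is not abelian.

Answer: No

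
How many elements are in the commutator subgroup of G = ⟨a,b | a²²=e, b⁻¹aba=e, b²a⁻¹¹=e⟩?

G' = [G, G] is generated by all commutators. The generator-pair commutators are: [a, b] = a².
The subgroup they normally generate is {e, a², a⁴, a⁶, a⁸, a¹⁰, a¹², a¹⁴, a¹⁶, a¹⁸, a²⁰}, of order 11.
Check: |G/G'| = 44/11 = 4 is the order of the abelianisation.

Answer: 11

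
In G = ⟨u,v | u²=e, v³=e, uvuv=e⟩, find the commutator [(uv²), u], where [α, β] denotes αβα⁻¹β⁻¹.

[(uv²), u] = (uv²)·u·(uv²)⁻¹·u⁻¹.
  (uv²) · u = v
  v · (uv²) = uv
  (uv) · u = v²

Answer: v²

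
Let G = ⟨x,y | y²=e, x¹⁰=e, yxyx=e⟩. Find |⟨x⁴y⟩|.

|⟨x⁴y⟩| equals the order of x⁴y. Compute successive powers until reaching e:
  (x⁴y)¹ = x⁴y, (x⁴y)² = e.
The smallest positive k with (x⁴y)ᵏ = e is 2, so |⟨x⁴y⟩| = 2.

Answer: 2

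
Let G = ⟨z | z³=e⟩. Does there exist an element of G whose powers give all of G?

|G| = 3. The element z has order 3 (its powers give 3 distinct elements), so ⟨z⟩ = G and G is cyclic.

Answer: Yes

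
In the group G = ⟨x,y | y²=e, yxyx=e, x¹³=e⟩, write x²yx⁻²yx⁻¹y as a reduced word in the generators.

Multiply left to right, reducing at each step:
  (x²) · y = x²y
  (x²y) · x⁻² = x⁴y
  (x⁴y) · y = x⁴
  (x⁴) · x⁻¹ = x³
  (x³) · y = x³y

Answer: x³y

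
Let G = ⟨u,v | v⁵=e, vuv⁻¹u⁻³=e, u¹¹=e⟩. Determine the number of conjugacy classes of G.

The conjugacy classes (representative and size) are:
  [e] (size 1), [u³] (size 5), [u⁶] (size 5), [u⁷v] (size 11), [u⁹v²] (size 11), [u⁷v³] (size 11), [u⁷v⁴] (size 11).
Class equation: 1 + 5 + 5 + 11 + 11 + 11 + 11 = 55 = |G|. So G has 7 conjugacy classes.

Answer: 7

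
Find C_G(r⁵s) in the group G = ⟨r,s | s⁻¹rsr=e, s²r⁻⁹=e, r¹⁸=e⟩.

⟨r⁵s⟩ ⊆ C_G(r⁵s) since powers of r⁵s commute with r⁵s; so |C_G(r⁵s)| ≥ |⟨r⁵s⟩| = 4.
By orbit–stabilizer, |C_G(r⁵s)| = |G| / |conj. class of r⁵s| = 36 / 9 = 4.
The 4 elements commuting with r⁵s are {e, r⁹, r⁵s, r⁵s⁻¹}.

Answer: {e, r⁹, r⁵s, r⁵s⁻¹}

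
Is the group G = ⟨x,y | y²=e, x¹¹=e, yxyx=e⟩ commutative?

x·y = xy but y·x = x¹⁰y, so x·y ≠ y·x and G is not abelian.

Answer: No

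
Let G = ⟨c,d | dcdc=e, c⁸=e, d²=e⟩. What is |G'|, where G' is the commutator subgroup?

G' = [G, G] is generated by all commutators. The generator-pair commutators are: [c, d] = c².
The subgroup they normally generate is {e, c², c⁴, c⁶}, of order 4.
Check: |G/G'| = 16/4 = 4 is the order of the abelianisation.

Answer: 4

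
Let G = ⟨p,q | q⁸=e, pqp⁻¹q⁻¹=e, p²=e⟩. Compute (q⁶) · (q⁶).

Compute (q⁶) · (q⁶) by multiplying left to right and reducing via the relations at each step:
  (q⁶) · q⁶ = q⁴

Answer: q⁴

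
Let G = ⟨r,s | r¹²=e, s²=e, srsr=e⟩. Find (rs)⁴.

Compute successive powers of (rs), reducing at each step:
  (rs)²: (rs) · r = s;   s · s = e
  (rs)³: e · r = r;   r · s = rs
  (rs)⁴: (rs) · r = s;   s · s = e

Answer: e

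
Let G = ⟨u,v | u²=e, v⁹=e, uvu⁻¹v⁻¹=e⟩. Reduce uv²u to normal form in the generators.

Multiply left to right, reducing at each step:
  u · v² = uv²
  (uv²) · u = v²

Answer: v²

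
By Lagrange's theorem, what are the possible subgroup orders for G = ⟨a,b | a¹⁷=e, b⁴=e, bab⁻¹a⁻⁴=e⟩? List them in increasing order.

|G| = 68 = 2² · 17. By Lagrange's theorem the order of any subgroup divides 68; the divisors of 68 are 1, 2, 4, 17, 34, 68.

Answer: 1, 2, 4, 17, 34, 68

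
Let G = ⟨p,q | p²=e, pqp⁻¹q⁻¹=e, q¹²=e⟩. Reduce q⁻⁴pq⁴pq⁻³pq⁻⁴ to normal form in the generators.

Multiply left to right, reducing at each step:
  (q⁸) · p = pq⁸
  (pq⁸) · q⁴ = p
  p · p = e
  e · q⁻³ = q⁹
  (q⁹) · p = pq⁹
  (pq⁹) · q⁻⁴ = pq⁵

Answer: pq⁵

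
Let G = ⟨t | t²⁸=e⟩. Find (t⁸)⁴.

Compute successive powers of (t⁸), reducing at each step:
  (t⁸)²: (t⁸) · t⁸ = t¹⁶
  (t⁸)³: (t¹⁶) · t⁸ = t²⁴
  (t⁸)⁴: (t²⁴) · t⁸ = t⁴

Answer: t⁴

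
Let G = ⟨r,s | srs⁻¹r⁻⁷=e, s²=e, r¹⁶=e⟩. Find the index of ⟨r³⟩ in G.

First find ord(r³) by computing successive powers:
  (r³)¹ = r³, (r³)² = r⁶, (r³)³ = r⁹, (r³)⁴ = r¹², (r³)⁵ = r¹⁵, (r³)⁶ = r², (r³)⁷ = r⁵, (r³)⁸ = r⁸, (r³)⁹ = r¹¹, (r³)¹⁰ = r¹⁴, (r³)¹¹ = r, (r³)¹² = r⁴, (r³)¹³ = r⁷, (r³)¹⁴ = r¹⁰, (r³)¹⁵ = r¹³, (r³)¹⁶ = e.
So |⟨r³⟩| = ord(r³) = 16. With |G| = 32, by Lagrange [G : ⟨r³⟩] = 32/16 = 2.

Answer: 2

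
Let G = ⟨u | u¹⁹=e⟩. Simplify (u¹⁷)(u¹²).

Compute (u¹⁷) · (u¹²) by multiplying left to right and reducing via the relations at each step:
  (u¹⁷) · u¹² = u¹⁰

Answer: u¹⁰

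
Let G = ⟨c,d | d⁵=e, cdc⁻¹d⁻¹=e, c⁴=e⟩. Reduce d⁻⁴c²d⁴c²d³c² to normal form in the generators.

Multiply left to right, reducing at each step:
  d · c² = c²d
  (c²d) · d⁴ = c²
  (c²) · c² = e
  e · d³ = d³
  (d³) · c² = c²d³

Answer: c²d³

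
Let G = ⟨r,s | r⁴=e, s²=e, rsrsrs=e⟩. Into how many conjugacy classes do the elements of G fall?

The conjugacy classes (representative and size) are:
  [e] (size 1), [r³] (size 6), [r²sr²s] (size 3), [rsr³] (size 6), [sr³] (size 8).
Class equation: 1 + 6 + 3 + 6 + 8 = 24 = |G|. So G has 5 conjugacy classes.

Answer: 5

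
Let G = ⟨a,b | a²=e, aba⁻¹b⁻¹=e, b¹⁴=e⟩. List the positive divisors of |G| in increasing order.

|G| = 28 = 2² · 7. By Lagrange's theorem the order of any subgroup divides 28; the divisors of 28 are 1, 2, 4, 7, 14, 28.

Answer: 1, 2, 4, 7, 14, 28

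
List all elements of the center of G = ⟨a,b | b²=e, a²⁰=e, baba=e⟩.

An element z ∈ Z(G) iff z commutes with every generator.
For example a¹⁰ is central: (a¹⁰)·a = a¹¹ = a·(a¹⁰); (a¹⁰)·b = a¹⁰b = b·(a¹⁰).
Whereas a ∉ Z(G) since a·b = ab ≠ a¹⁹b = b·a.
Checking each of the 40 elements this way gives Z(G) = {e, a¹⁰}, of order 2.

Answer: {e, a¹⁰}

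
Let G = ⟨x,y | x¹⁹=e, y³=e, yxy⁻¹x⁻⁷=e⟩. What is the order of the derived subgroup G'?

G' = [G, G] is generated by all commutators. The generator-pair commutators are: [x, y] = x¹³.
The subgroup they normally generate is {e, x, x², x³, x⁴, x⁵, x⁶, x⁷, x⁸, x⁹, x¹⁰, x¹¹, x¹², x¹³, x¹⁴, x¹⁵, x¹⁶, x¹⁷, x¹⁸}, of order 19.
Check: |G/G'| = 57/19 = 3 is the order of the abelianisation.

Answer: 19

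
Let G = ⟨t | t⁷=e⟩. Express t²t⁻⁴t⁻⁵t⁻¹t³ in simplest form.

Multiply left to right, reducing at each step:
  (t²) · t⁻⁴ = t⁵
  (t⁵) · t⁻⁵ = e
  e · t⁻¹ = t⁶
  (t⁶) · t³ = t²

Answer: t²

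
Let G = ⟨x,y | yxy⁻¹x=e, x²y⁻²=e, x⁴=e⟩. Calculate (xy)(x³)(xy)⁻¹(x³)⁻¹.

[(xy), (x³)] = (xy)·(x³)·(xy)⁻¹·(x³)⁻¹.
  (xy) · (x³) = y⁻¹
  (y⁻¹) · (xy⁻¹) = x
  x · x = x²

Answer: x²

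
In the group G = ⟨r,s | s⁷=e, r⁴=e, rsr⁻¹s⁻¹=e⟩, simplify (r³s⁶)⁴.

Compute successive powers of (r³s⁶), reducing at each step:
  (r³s⁶)²: (r³s⁶) · r³ = r²s⁶;   (r²s⁶) · s⁶ = r²s⁵
  (r³s⁶)³: (r²s⁵) · r³ = rs⁵;   (rs⁵) · s⁶ = rs⁴
  (r³s⁶)⁴: (rs⁴) · r³ = s⁴;   (s⁴) · s⁶ = s³

Answer: s³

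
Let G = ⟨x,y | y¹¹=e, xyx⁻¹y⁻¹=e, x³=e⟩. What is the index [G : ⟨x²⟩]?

First find ord(x²) by computing successive powers:
  (x²)¹ = x², (x²)² = x, (x²)³ = e.
So |⟨x²⟩| = ord(x²) = 3. With |G| = 33, by Lagrange [G : ⟨x²⟩] = 33/3 = 11.

Answer: 11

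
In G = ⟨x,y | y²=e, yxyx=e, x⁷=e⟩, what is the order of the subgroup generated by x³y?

|⟨x³y⟩| equals the order of x³y. Compute successive powers until reaching e:
  (x³y)¹ = x³y, (x³y)² = e.
The smallest positive k with (x³y)ᵏ = e is 2, so |⟨x³y⟩| = 2.

Answer: 2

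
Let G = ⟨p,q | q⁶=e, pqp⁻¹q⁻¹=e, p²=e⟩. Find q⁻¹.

The order of q is 6 (smallest k with qᵏ = e), so q⁻¹ = q⁵ = q⁵.
Check: q · (q⁵) → q · q⁵ = e, giving e as required.

Answer: q⁵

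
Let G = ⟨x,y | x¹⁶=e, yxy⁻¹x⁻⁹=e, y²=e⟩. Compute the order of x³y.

Compute successive powers until reaching e:
  (x³y)¹ = x³y, (x³y)² = x¹⁴, (x³y)³ = xy, (x³y)⁴ = x¹², (x³y)⁵ = x¹⁵y, (x³y)⁶ = x¹⁰, (x³y)⁷ = x¹³y, (x³y)⁸ = x⁸, (x³y)⁹ = x¹¹y, (x³y)¹⁰ = x⁶, (x³y)¹¹ = x⁹y, (x³y)¹² = x⁴, (x³y)¹³ = x⁷y, (x³y)¹⁴ = x², (x³y)¹⁵ = x⁵y, (x³y)¹⁶ = e.
The smallest positive k with (x³y)ᵏ = e is 16.

Answer: 16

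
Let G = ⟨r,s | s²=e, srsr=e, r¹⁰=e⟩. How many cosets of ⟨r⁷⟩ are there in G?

First find ord(r⁷) by computing successive powers:
  (r⁷)¹ = r⁷, (r⁷)² = r⁴, (r⁷)³ = r, (r⁷)⁴ = r⁸, (r⁷)⁵ = r⁵, (r⁷)⁶ = r², (r⁷)⁷ = r⁹, (r⁷)⁸ = r⁶, (r⁷)⁹ = r³, (r⁷)¹⁰ = e.
So |⟨r⁷⟩| = ord(r⁷) = 10. With |G| = 20, by Lagrange [G : ⟨r⁷⟩] = 20/10 = 2.

Answer: 2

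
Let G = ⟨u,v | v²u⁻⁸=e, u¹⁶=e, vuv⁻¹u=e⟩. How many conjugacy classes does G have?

The conjugacy classes (representative and size) are:
  [e] (size 1), [u] (size 2), [u¹⁴] (size 2), [u¹³] (size 2), [u¹²] (size 2), [u⁵] (size 2), [u¹⁰] (size 2), [u⁷] (size 2), [u⁸] (size 1), [v⁻¹] (size 8), [u⁷v⁻¹] (size 8).
Class equation: 1 + 2 + 2 + 2 + 2 + 2 + 2 + 2 + 1 + 8 + 8 = 32 = |G|. So G has 11 conjugacy classes.

Answer: 11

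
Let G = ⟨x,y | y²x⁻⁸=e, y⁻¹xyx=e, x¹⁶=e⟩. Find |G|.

Enumerate words in the generators, reducing via the relations: the distinct elements are
  {e, x, y, xy, x², x³, x⁴, x⁵, x⁶, x⁷, x⁸, x⁹, x²y, x³y, x¹², x¹³, x¹¹, x¹⁰, x¹⁴, x¹⁵, x⁴y, x⁵y, x⁶y, x⁷y, y⁻¹, xy⁻¹, x²y⁻¹, x³y⁻¹, x⁴y⁻¹, x⁵y⁻¹, x⁶y⁻¹, x⁷y⁻¹}.
No further products give new elements, so |G| = 32.

Answer: 32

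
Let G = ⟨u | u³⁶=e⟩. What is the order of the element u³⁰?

Compute successive powers until reaching e:
  (u³⁰)¹ = u³⁰, (u³⁰)² = u²⁴, (u³⁰)³ = u¹⁸, (u³⁰)⁴ = u¹², (u³⁰)⁵ = u⁶, (u³⁰)⁶ = e.
The smallest positive k with (u³⁰)ᵏ = e is 6.

Answer: 6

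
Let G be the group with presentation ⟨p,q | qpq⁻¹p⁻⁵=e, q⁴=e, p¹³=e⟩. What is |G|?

Enumerate words in the generators, reducing via the relations: the distinct elements are
  {e, p, q, pq, p², p³, p⁴, p⁵, p⁶, p⁷, p⁸, p⁹, q², q³, pq², pq³, p²q, p³q, p¹², p¹¹, p¹⁰, p⁴q, p⁵q, p⁶q, p⁷q, p⁸q, p⁹q, p²q², p²q³, p³q², p³q³, p¹²q, p¹¹q, p¹⁰q, p⁴q², p⁴q³, p⁵q², p⁵q³, p⁶q², p⁶q³, p⁷q², p⁷q³, p⁸q², p⁸q³, p⁹q², p⁹q³, p¹²q², p¹²q³, p¹¹q², p¹¹q³, p¹⁰q², p¹⁰q³}.
No further products give new elements, so |G| = 52.

Answer: 52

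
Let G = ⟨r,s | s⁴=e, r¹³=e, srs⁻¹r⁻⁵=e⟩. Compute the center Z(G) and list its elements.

An element z ∈ Z(G) iff z commutes with every generator.
For example e is central: e·r = r = r·e; e·s = s = s·e.
Whereas r ∉ Z(G) since r·s = rs ≠ r⁵s = s·r.
Checking each of the 52 elements this way gives Z(G) = {e}, of order 1.

Answer: {e}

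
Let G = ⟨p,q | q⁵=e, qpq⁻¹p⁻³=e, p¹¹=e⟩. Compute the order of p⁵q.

Compute successive powers until reaching e:
  (p⁵q)¹ = p⁵q, (p⁵q)² = p⁹q², (p⁵q)³ = p¹⁰q³, (p⁵q)⁴ = p²q⁴, (p⁵q)⁵ = e.
The smallest positive k with (p⁵q)ᵏ = e is 5.

Answer: 5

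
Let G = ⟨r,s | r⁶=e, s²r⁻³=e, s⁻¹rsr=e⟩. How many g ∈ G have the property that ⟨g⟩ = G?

⟨g⟩ = G would require ord(g) = |G| = 12, but the maximum element order in G is 6 < 12. So G is not cyclic and no single element generates it: the count is 0.

Answer: 0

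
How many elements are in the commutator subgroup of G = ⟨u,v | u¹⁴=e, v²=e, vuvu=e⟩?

G' = [G, G] is generated by all commutators. The generator-pair commutators are: [u, v] = u².
The subgroup they normally generate is {e, u², u⁴, u⁶, u⁸, u¹⁰, u¹²}, of order 7.
Check: |G/G'| = 28/7 = 4 is the order of the abelianisation.

Answer: 7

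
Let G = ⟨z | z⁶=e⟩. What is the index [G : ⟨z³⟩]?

First find ord(z³) by computing successive powers:
  (z³)¹ = z³, (z³)² = e.
So |⟨z³⟩| = ord(z³) = 2. With |G| = 6, by Lagrange [G : ⟨z³⟩] = 6/2 = 3.

Answer: 3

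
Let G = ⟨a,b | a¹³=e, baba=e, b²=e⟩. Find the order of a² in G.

Compute successive powers until reaching e:
  (a²)¹ = a², (a²)² = a⁴, (a²)³ = a⁶, (a²)⁴ = a⁸, (a²)⁵ = a¹⁰, (a²)⁶ = a¹², (a²)⁷ = a, (a²)⁸ = a³, (a²)⁹ = a⁵, (a²)¹⁰ = a⁷, (a²)¹¹ = a⁹, (a²)¹² = a¹¹, (a²)¹³ = e.
The smallest positive k with (a²)ᵏ = e is 13.

Answer: 13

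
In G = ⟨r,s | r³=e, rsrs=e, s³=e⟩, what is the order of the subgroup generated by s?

|⟨s⟩| equals the order of s. Compute successive powers until reaching e:
  s¹ = s, s² = s², s³ = e.
The smallest positive k with sᵏ = e is 3, so |⟨s⟩| = 3.

Answer: 3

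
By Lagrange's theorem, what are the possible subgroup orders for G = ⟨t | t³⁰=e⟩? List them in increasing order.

|G| = 30 = 2 · 3 · 5. By Lagrange's theorem the order of any subgroup divides 30; the divisors of 30 are 1, 2, 3, 5, 6, 10, 15, 30.

Answer: 1, 2, 3, 5, 6, 10, 15, 30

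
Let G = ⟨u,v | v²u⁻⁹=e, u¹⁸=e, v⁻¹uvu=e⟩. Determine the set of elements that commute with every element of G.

An element z ∈ Z(G) iff z commutes with every generator.
For example u⁹ is central: (u⁹)·u = u¹⁰ = u·(u⁹); (u⁹)·v = v⁻¹ = v·(u⁹).
Whereas u ∉ Z(G) since u·v = uv ≠ u⁸v⁻¹ = v·u.
Checking each of the 36 elements this way gives Z(G) = {e, u⁹}, of order 2.

Answer: {e, u⁹}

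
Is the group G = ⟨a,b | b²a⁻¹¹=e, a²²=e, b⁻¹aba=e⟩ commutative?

a·b = ab but b·a = a¹⁰b⁻¹, so a·b ≠ b·a and G is not abelian.

Answer: No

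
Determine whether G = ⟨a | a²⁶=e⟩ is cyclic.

|G| = 26. The element a has order 26 (its powers give 26 distinct elements), so ⟨a⟩ = G and G is cyclic.

Answer: Yes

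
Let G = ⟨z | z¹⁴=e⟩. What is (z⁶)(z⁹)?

Compute (z⁶) · (z⁹) by multiplying left to right and reducing via the relations at each step:
  (z⁶) · z⁹ = z

Answer: z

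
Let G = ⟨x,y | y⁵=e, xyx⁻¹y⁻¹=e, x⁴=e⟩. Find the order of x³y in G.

Compute successive powers until reaching e:
  (x³y)¹ = x³y, (x³y)² = x²y², (x³y)³ = xy³, (x³y)⁴ = y⁴, (x³y)⁵ = x³, (x³y)⁶ = x²y, (x³y)⁷ = xy², (x³y)⁸ = y³, (x³y)⁹ = x³y⁴, (x³y)¹⁰ = x², (x³y)¹¹ = xy, (x³y)¹² = y², (x³y)¹³ = x³y³, (x³y)¹⁴ = x²y⁴, (x³y)¹⁵ = x, (x³y)¹⁶ = y, (x³y)¹⁷ = x³y², (x³y)¹⁸ = x²y³, (x³y)¹⁹ = xy⁴, (x³y)²⁰ = e.
The smallest positive k with (x³y)ᵏ = e is 20.

Answer: 20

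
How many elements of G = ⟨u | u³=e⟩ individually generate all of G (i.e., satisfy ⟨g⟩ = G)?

G is cyclic of order 3. An element generates G iff its order is 3, and a cyclic group of order 3 has exactly φ(3) = 2 such elements.

Answer: 2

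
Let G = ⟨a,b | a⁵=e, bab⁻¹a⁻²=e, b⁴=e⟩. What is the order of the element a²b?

Compute successive powers until reaching e:
  (a²b)¹ = a²b, (a²b)² = ab², (a²b)³ = a⁴b³, (a²b)⁴ = e.
The smallest positive k with (a²b)ᵏ = e is 4.

Answer: 4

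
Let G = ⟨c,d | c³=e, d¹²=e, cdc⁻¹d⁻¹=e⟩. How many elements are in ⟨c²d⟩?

|⟨c²d⟩| equals the order of c²d. Compute successive powers until reaching e:
  (c²d)¹ = c²d, (c²d)² = cd², (c²d)³ = d³, (c²d)⁴ = c²d⁴, (c²d)⁵ = cd⁵, (c²d)⁶ = d⁶, (c²d)⁷ = c²d⁷, (c²d)⁸ = cd⁸, (c²d)⁹ = d⁹, (c²d)¹⁰ = c²d¹⁰, (c²d)¹¹ = cd¹¹, (c²d)¹² = e.
The smallest positive k with (c²d)ᵏ = e is 12, so |⟨c²d⟩| = 12.

Answer: 12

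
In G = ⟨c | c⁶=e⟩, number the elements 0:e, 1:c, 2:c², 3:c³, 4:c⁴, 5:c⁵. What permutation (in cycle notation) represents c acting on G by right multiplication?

(0 1 2 3 4 5)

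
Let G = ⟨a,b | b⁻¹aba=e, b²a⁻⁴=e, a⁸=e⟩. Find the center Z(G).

An element z ∈ Z(G) iff z commutes with every generator.
For example a⁴ is central: (a⁴)·a = a⁵ = a·(a⁴); (a⁴)·b = b⁻¹ = b·(a⁴).
Whereas a ∉ Z(G) since a·b = ab ≠ a³b⁻¹ = b·a.
Checking each of the 16 elements this way gives Z(G) = {e, a⁴}, of order 2.

Answer: {e, a⁴}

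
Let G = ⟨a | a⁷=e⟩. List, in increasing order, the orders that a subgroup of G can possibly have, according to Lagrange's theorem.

|G| = 7 = 7. By Lagrange's theorem the order of any subgroup divides 7; the divisors of 7 are 1, 7.

Answer: 1, 7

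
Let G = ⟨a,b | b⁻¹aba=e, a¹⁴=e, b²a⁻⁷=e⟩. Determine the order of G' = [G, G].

G' = [G, G] is generated by all commutators. The generator-pair commutators are: [a, b] = a².
The subgroup they normally generate is {e, a², a⁴, a⁶, a⁸, a¹⁰, a¹²}, of order 7.
Check: |G/G'| = 28/7 = 4 is the order of the abelianisation.

Answer: 7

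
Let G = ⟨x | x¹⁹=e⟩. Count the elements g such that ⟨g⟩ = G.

G is cyclic of order 19. An element generates G iff its order is 19, and a cyclic group of order 19 has exactly φ(19) = 18 such elements.

Answer: 18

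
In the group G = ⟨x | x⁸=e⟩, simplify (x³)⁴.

Compute successive powers of (x³), reducing at each step:
  (x³)²: (x³) · x³ = x⁶
  (x³)³: (x⁶) · x³ = x
  (x³)⁴: x · x³ = x⁴

Answer: x⁴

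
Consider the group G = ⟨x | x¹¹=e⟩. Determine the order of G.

G is generated by a single element, so G is cyclic. The relator gives x¹¹ = e and no smaller power is forced to be e, so the 11 powers {e, x, x², x³, x⁴, x⁵, x⁶, x⁷, x⁸, x⁹, x¹⁰} are distinct. Hence |G| = 11.

Answer: 11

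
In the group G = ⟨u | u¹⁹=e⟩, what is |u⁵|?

Compute successive powers until reaching e:
  (u⁵)¹ = u⁵, (u⁵)² = u¹⁰, (u⁵)³ = u¹⁵, (u⁵)⁴ = u, (u⁵)⁵ = u⁶, (u⁵)⁶ = u¹¹, (u⁵)⁷ = u¹⁶, (u⁵)⁸ = u², (u⁵)⁹ = u⁷, (u⁵)¹⁰ = u¹², (u⁵)¹¹ = u¹⁷, (u⁵)¹² = u³, (u⁵)¹³ = u⁸, (u⁵)¹⁴ = u¹³, (u⁵)¹⁵ = u¹⁸, (u⁵)¹⁶ = u⁴, (u⁵)¹⁷ = u⁹, (u⁵)¹⁸ = u¹⁴, (u⁵)¹⁹ = e.
The smallest positive k with (u⁵)ᵏ = e is 19.

Answer: 19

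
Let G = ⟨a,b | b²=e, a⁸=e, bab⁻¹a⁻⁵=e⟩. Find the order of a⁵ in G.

Compute successive powers until reaching e:
  (a⁵)¹ = a⁵, (a⁵)² = a², (a⁵)³ = a⁷, (a⁵)⁴ = a⁴, (a⁵)⁵ = a, (a⁵)⁶ = a⁶, (a⁵)⁷ = a³, (a⁵)⁸ = e.
The smallest positive k with (a⁵)ᵏ = e is 8.

Answer: 8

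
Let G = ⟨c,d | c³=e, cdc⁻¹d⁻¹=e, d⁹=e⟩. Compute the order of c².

Compute successive powers until reaching e:
  (c²)¹ = c², (c²)² = c, (c²)³ = e.
The smallest positive k with (c²)ᵏ = e is 3.

Answer: 3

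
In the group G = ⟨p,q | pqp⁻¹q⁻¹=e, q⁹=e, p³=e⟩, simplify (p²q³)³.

Compute successive powers of (p²q³), reducing at each step:
  (p²q³)²: (p²q³) · p² = pq³;   (pq³) · q³ = pq⁶
  (p²q³)³: (pq⁶) · p² = q⁶;   (q⁶) · q³ = e

Answer: e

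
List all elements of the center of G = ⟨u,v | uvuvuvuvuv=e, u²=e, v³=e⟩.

An element z ∈ Z(G) iff z commutes with every generator.
For example e is central: e·u = u = u·e; e·v = v = v·e.
Whereas u ∉ Z(G) since u·v = uv ≠ vu = v·u.
Checking each of the 60 elements this way gives Z(G) = {e}, of order 1.

Answer: {e}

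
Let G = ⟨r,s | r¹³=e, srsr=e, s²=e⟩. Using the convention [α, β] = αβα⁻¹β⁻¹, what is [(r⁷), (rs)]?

[(r⁷), (rs)] = (r⁷)·(rs)·(r⁷)⁻¹·(rs)⁻¹.
  (r⁷) · (rs) = r⁸s
  (r⁸s) · (r⁶) = r²s
  (r²s) · (rs) = r

Answer: r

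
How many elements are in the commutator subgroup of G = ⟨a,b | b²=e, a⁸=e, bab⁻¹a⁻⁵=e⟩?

G' = [G, G] is generated by all commutators. The generator-pair commutators are: [a, b] = a⁴.
The subgroup they normally generate is {e, a⁴}, of order 2.
Check: |G/G'| = 16/2 = 8 is the order of the abelianisation.

Answer: 2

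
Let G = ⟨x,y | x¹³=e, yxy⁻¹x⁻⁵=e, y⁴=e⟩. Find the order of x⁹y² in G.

Compute successive powers until reaching e:
  (x⁹y²)¹ = x⁹y², (x⁹y²)² = e.
The smallest positive k with (x⁹y²)ᵏ = e is 2.

Answer: 2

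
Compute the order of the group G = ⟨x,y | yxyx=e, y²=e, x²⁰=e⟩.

Enumerate words in the generators, reducing via the relations: the distinct elements are
  {e, x, y, xy, x², x³, x⁴, x⁵, x⁶, x⁷, x⁸, x⁹, x²y, x³y, x¹², x¹³, x¹¹, x¹⁰, x¹⁴, x¹⁵, x¹⁶, x¹⁷, x¹⁸, x¹⁹, x⁴y, x⁵y, x⁶y, x⁷y, x⁸y, x⁹y, x¹²y, x¹³y, x¹¹y, x¹⁰y, x¹⁴y, x¹⁵y, x¹⁶y, x¹⁷y, x¹⁸y, x¹⁹y}.
No further products give new elements, so |G| = 40.

Answer: 40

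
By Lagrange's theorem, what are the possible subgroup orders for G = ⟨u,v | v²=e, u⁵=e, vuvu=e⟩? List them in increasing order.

|G| = 10 = 2 · 5. By Lagrange's theorem the order of any subgroup divides 10; the divisors of 10 are 1, 2, 5, 10.

Answer: 1, 2, 5, 10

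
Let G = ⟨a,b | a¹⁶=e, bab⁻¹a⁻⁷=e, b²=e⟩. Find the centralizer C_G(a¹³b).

⟨a¹³b⟩ ⊆ C_G(a¹³b) since powers of a¹³b commute with a¹³b; so |C_G(a¹³b)| ≥ |⟨a¹³b⟩| = 4.
By orbit–stabilizer, |C_G(a¹³b)| = |G| / |conj. class of a¹³b| = 32 / 8 = 4.
The 4 elements commuting with a¹³b are {e, a⁸, a⁵b, a¹³b}.

Answer: {e, a⁸, a⁵b, a¹³b}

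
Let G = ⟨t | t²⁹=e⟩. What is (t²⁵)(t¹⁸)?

Compute (t²⁵) · (t¹⁸) by multiplying left to right and reducing via the relations at each step:
  (t²⁵) · t¹⁸ = t¹⁴

Answer: t¹⁴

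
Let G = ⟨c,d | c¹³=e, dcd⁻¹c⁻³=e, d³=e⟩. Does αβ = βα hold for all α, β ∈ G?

c·d = cd but d·c = c³d, so c·d ≠ d·c and G is not abelian.

Answer: No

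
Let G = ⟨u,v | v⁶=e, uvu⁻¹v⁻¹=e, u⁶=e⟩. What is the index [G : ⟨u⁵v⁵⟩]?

First find ord(u⁵v⁵) by computing successive powers:
  (u⁵v⁵)¹ = u⁵v⁵, (u⁵v⁵)² = u⁴v⁴, (u⁵v⁵)³ = u³v³, (u⁵v⁵)⁴ = u²v², (u⁵v⁵)⁵ = uv, (u⁵v⁵)⁶ = e.
So |⟨u⁵v⁵⟩| = ord(u⁵v⁵) = 6. With |G| = 36, by Lagrange [G : ⟨u⁵v⁵⟩] = 36/6 = 6.

Answer: 6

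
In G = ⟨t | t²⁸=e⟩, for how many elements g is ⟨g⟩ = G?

G is cyclic of order 28. An element generates G iff its order is 28, and a cyclic group of order 28 has exactly φ(28) = 12 such elements.

Answer: 12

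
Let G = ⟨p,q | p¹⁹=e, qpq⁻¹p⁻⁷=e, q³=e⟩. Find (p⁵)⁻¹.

The order of (p⁵) is 19 (smallest k with (p⁵)ᵏ = e), so (p⁵)⁻¹ = (p⁵)¹⁸ = p¹⁴.
Check: (p⁵) · (p¹⁴) → (p⁵) · p¹⁴ = e, giving e as required.

Answer: p¹⁴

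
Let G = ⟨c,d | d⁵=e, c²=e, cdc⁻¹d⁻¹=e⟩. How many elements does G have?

Enumerate words in the generators, reducing via the relations: the distinct elements are
  {c, d, e, cd, d², d³, d⁴, cd², cd³, cd⁴}.
No further products give new elements, so |G| = 10.

Answer: 10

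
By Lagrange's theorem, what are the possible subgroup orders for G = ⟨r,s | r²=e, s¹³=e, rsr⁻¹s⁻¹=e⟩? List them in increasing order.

|G| = 26 = 2 · 13. By Lagrange's theorem the order of any subgroup divides 26; the divisors of 26 are 1, 2, 13, 26.

Answer: 1, 2, 13, 26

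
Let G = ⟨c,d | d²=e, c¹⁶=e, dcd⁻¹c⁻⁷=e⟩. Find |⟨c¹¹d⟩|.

|⟨c¹¹d⟩| equals the order of c¹¹d. Compute successive powers until reaching e:
  (c¹¹d)¹ = c¹¹d, (c¹¹d)² = c⁸, (c¹¹d)³ = c³d, (c¹¹d)⁴ = e.
The smallest positive k with (c¹¹d)ᵏ = e is 4, so |⟨c¹¹d⟩| = 4.

Answer: 4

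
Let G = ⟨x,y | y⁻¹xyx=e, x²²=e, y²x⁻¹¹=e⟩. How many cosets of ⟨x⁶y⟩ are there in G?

First find ord(x⁶y) by computing successive powers:
  (x⁶y)¹ = x⁶y, (x⁶y)² = x¹¹, (x⁶y)³ = x⁶y⁻¹, (x⁶y)⁴ = e.
So |⟨x⁶y⟩| = ord(x⁶y) = 4. With |G| = 44, by Lagrange [G : ⟨x⁶y⟩] = 44/4 = 11.

Answer: 11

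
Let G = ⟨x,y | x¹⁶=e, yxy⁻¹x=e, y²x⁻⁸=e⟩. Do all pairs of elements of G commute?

x·y = xy but y·x = x⁷y⁻¹, so x·y ≠ y·x and G is not abelian.

Answer: No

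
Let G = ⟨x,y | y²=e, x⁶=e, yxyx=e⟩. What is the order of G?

Enumerate words in the generators, reducing via the relations: the distinct elements are
  {e, x, y, xy, x², x³, x⁴, x⁵, x²y, x³y, x⁴y, x⁵y}.
No further products give new elements, so |G| = 12.

Answer: 12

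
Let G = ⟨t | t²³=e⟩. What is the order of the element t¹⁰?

Compute successive powers until reaching e:
  (t¹⁰)¹ = t¹⁰, (t¹⁰)² = t²⁰, (t¹⁰)³ = t⁷, (t¹⁰)⁴ = t¹⁷, (t¹⁰)⁵ = t⁴, (t¹⁰)⁶ = t¹⁴, (t¹⁰)⁷ = t, (t¹⁰)⁸ = t¹¹, (t¹⁰)⁹ = t²¹, (t¹⁰)¹⁰ = t⁸, (t¹⁰)¹¹ = t¹⁸, (t¹⁰)¹² = t⁵, (t¹⁰)¹³ = t¹⁵, (t¹⁰)¹⁴ = t², (t¹⁰)¹⁵ = t¹², (t¹⁰)¹⁶ = t²², (t¹⁰)¹⁷ = t⁹, (t¹⁰)¹⁸ = t¹⁹, (t¹⁰)¹⁹ = t⁶, (t¹⁰)²⁰ = t¹⁶, (t¹⁰)²¹ = t³, (t¹⁰)²² = t¹³, (t¹⁰)²³ = e.
The smallest positive k with (t¹⁰)ᵏ = e is 23.

Answer: 23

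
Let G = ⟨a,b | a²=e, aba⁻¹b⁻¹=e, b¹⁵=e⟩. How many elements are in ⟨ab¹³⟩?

|⟨ab¹³⟩| equals the order of ab¹³. Compute successive powers until reaching e:
  (ab¹³)¹ = ab¹³, (ab¹³)² = b¹¹, (ab¹³)³ = ab⁹, (ab¹³)⁴ = b⁷, (ab¹³)⁵ = ab⁵, (ab¹³)⁶ = b³, (ab¹³)⁷ = ab, (ab¹³)⁸ = b¹⁴, (ab¹³)⁹ = ab¹², (ab¹³)¹⁰ = b¹⁰, (ab¹³)¹¹ = ab⁸, (ab¹³)¹² = b⁶, (ab¹³)¹³ = ab⁴, (ab¹³)¹⁴ = b², (ab¹³)¹⁵ = a, (ab¹³)¹⁶ = b¹³, (ab¹³)¹⁷ = ab¹¹, (ab¹³)¹⁸ = b⁹, (ab¹³)¹⁹ = ab⁷, (ab¹³)²⁰ = b⁵, (ab¹³)²¹ = ab³, (ab¹³)²² = b, (ab¹³)²³ = ab¹⁴, (ab¹³)²⁴ = b¹², (ab¹³)²⁵ = ab¹⁰, (ab¹³)²⁶ = b⁸, (ab¹³)²⁷ = ab⁶, (ab¹³)²⁸ = b⁴, (ab¹³)²⁹ = ab², (ab¹³)³⁰ = e.
The smallest positive k with (ab¹³)ᵏ = e is 30, so |⟨ab¹³⟩| = 30.

Answer: 30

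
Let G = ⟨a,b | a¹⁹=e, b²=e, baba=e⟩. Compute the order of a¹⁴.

Compute successive powers until reaching e:
  (a¹⁴)¹ = a¹⁴, (a¹⁴)² = a⁹, (a¹⁴)³ = a⁴, (a¹⁴)⁴ = a¹⁸, (a¹⁴)⁵ = a¹³, (a¹⁴)⁶ = a⁸, (a¹⁴)⁷ = a³, (a¹⁴)⁸ = a¹⁷, (a¹⁴)⁹ = a¹², (a¹⁴)¹⁰ = a⁷, (a¹⁴)¹¹ = a², (a¹⁴)¹² = a¹⁶, (a¹⁴)¹³ = a¹¹, (a¹⁴)¹⁴ = a⁶, (a¹⁴)¹⁵ = a, (a¹⁴)¹⁶ = a¹⁵, (a¹⁴)¹⁷ = a¹⁰, (a¹⁴)¹⁸ = a⁵, (a¹⁴)¹⁹ = e.
The smallest positive k with (a¹⁴)ᵏ = e is 19.

Answer: 19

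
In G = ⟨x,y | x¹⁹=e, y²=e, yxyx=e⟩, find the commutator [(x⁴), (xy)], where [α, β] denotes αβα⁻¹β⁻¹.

[(x⁴), (xy)] = (x⁴)·(xy)·(x⁴)⁻¹·(xy)⁻¹.
  (x⁴) · (xy) = x⁵y
  (x⁵y) · (x¹⁵) = x⁹y
  (x⁹y) · (xy) = x⁸

Answer: x⁸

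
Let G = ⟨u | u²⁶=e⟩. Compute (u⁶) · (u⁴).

Compute (u⁶) · (u⁴) by multiplying left to right and reducing via the relations at each step:
  (u⁶) · u⁴ = u¹⁰

Answer: u¹⁰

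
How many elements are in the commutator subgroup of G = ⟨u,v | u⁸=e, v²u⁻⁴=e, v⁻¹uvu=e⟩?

G' = [G, G] is generated by all commutators. The generator-pair commutators are: [u, v] = u².
The subgroup they normally generate is {e, u², u⁴, u⁶}, of order 4.
Check: |G/G'| = 16/4 = 4 is the order of the abelianisation.

Answer: 4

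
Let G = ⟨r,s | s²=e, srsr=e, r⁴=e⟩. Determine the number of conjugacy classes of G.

The conjugacy classes (representative and size) are:
  [e] (size 1), [r] (size 2), [r²] (size 1), [r²s] (size 2), [r³s] (size 2).
Class equation: 1 + 2 + 1 + 2 + 2 = 8 = |G|. So G has 5 conjugacy classes.

Answer: 5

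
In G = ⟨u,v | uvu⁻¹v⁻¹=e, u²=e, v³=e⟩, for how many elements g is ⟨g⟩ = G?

G is cyclic of order 6. An element generates G iff its order is 6, and a cyclic group of order 6 has exactly φ(6) = 2 such elements.

Answer: 2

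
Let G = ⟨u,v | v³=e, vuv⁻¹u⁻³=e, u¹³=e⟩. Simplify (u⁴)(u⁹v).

Compute (u⁴) · (u⁹v) by multiplying left to right and reducing via the relations at each step:
  (u⁴) · u⁹ = e
  e · v = v

Answer: v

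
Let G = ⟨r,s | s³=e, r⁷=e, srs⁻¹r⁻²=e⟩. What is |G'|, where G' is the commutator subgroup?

G' = [G, G] is generated by all commutators. The generator-pair commutators are: [r, s] = r⁶.
The subgroup they normally generate is {e, r, r², r³, r⁴, r⁵, r⁶}, of order 7.
Check: |G/G'| = 21/7 = 3 is the order of the abelianisation.

Answer: 7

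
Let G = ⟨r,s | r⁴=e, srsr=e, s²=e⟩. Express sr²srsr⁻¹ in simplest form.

Multiply left to right, reducing at each step:
  s · r² = r²s
  (r²s) · s = r²
  (r²) · r = r³
  (r³) · s = r³s
  (r³s) · r⁻¹ = s

Answer: s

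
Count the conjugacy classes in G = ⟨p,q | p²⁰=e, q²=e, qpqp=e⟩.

The conjugacy classes (representative and size) are:
  [e] (size 1), [p] (size 2), [p¹⁸] (size 2), [p³] (size 2), [p⁴] (size 2), [p¹⁵] (size 2), [p¹⁴] (size 2), [p⁷] (size 2), [p¹²] (size 2), [p¹¹] (size 2), [p¹⁰] (size 1), [p¹⁸q] (size 10), [p⁵q] (size 10).
Class equation: 1 + 2 + 2 + 2 + 2 + 2 + 2 + 2 + 2 + 2 + 1 + 10 + 10 = 40 = |G|. So G has 13 conjugacy classes.

Answer: 13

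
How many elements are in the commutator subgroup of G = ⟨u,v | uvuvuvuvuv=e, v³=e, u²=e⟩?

G' = [G, G] is generated by all commutators. The generator-pair commutators are: [u, v] = uvuv².
The subgroup they normally generate is {e, u, v, v², uv, uvu, uvuv, uvuvu, v²uv²u, v²uv², v²u, uv², vu, vuv, vuvu, uv²uv²u, uv²uv², uv²u, v²uv, v²uvu, v²uvuv, vuv²uv², vuv²u, vuv², uvuv², uv²uv, uv²uvu, uv²uvuv, uvuv²uv², uvuv²u, v²uv²uv, uvuv²uv, uvuv²uvu, uvuv²uvuv, v²uv²uvuv², v²uv²uvu, v²uv²uvuv, v²uvuv²uv², v²uvuv²u, v²uvuv², vuvuv², vuv²uv, vuv²uvu, vuv²uvuv, vuvuv²uv², vuvuv²u, vuvuv²uv, uv²uvuv²uv², uv²uvuv²u, uv²uvuv², v²uvuv²uv, v²uvuv²uvu, vuv²uvuv²u, vuv²uvuv², uv²uvuv²uv, uv²uvuv²uvu, uvuv²uvuv²u, uvuv²uvuv², uvuv²uvuv²uv, vuv²uvuv²uv}, of order 60.
Check: |G/G'| = 60/60 = 1 is the order of the abelianisation.

Answer: 60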